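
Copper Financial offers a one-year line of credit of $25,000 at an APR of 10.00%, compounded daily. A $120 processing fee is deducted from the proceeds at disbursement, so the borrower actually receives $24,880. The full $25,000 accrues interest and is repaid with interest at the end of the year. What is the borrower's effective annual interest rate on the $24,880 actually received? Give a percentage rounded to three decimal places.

11.049%

Amount owed after one year: 25,000 × (1 + 0.1000/365)^365 = 25,000 × 1.105156 = $27,628.89.
Effective rate on net proceeds: 27,628.89 / 24,880 − 1 = 0.110486 = 11.049%.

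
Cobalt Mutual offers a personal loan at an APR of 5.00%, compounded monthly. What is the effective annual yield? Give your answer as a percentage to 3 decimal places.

EAR = (1 + 0.0500/12)^12 − 1.
= 1.051162 − 1 = 5.116%.

5.116%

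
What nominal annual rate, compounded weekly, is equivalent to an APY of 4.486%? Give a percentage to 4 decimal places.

(1 + r/52)^52 − 1 = 0.04486, so 1 + r/52 = 1.04486^(1/52).
r/52 = 0.000844, so r = 0.043901 = 4.3901%.

4.3901%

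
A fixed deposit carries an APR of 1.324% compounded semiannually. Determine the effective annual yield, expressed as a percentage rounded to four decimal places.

1.3284%

EAR = (1 + 0.01324/2)^2 − 1.
= (1 + 0.006620)^2 − 1 = 1.013284 − 1 = 1.3284%.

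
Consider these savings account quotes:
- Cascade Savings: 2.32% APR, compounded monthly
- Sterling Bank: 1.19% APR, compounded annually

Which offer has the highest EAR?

Cascade Savings: (1 + 0.0232/12)^12 − 1 = 2.345%
Sterling Bank: compounded annually, EAR = 1.190%
The highest effective annual rate is Cascade Savings at 2.345%.

Cascade Savings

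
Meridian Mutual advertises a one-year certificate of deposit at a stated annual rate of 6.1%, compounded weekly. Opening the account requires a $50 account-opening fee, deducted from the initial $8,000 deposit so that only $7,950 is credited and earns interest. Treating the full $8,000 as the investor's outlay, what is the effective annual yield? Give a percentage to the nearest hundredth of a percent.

Value after one year: 7,950 × (1 + 0.061/52)^52 = 7,950 × 1.062861 = $8,449.74.
Effective yield on the $8,000 outlay: 8,449.74 / 8,000 − 1 = 0.056218 = 5.62%.

5.62%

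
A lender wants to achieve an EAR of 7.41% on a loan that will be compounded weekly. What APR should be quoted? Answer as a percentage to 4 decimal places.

7.1532%

(1 + r/52)^52 − 1 = 0.0741, so 1 + r/52 = 1.0741^(1/52).
r/52 = 0.001376, so r = 0.071532 = 7.1532%.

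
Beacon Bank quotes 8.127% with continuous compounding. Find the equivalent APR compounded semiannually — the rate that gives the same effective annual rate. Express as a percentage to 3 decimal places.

EAR under continuous compounding: e^0.08127 − 1 = 0.084664.
Solve (1 + r/2)^2 = 1.084664: r/2 = 1.084664^(1/2) − 1 = 0.041472, so r = 0.082944 = 8.294%.

8.294%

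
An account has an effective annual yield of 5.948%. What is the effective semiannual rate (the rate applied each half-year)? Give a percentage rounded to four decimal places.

2.9310%

The per-half-year rate i satisfies (1 + i)^2 = 1 + 0.05948.
i = 1.05948^(1/2) − 1 = 0.0293104 = 2.9310%.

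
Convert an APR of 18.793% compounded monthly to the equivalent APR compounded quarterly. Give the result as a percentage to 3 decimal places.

EAR = (1 + 0.18793/12)^12 − 1 = 0.204993.
Solve (1 + r/4)^4 = 1.204993: r/4 = 1.204993^(1/4) − 1 = 0.047722, so r = 0.190889 = 19.089%.

19.089%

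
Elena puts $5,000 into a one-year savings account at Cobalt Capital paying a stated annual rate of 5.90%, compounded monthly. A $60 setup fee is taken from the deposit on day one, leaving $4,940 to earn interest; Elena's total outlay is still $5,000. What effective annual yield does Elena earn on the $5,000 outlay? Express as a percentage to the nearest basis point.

Value after one year: 4,940 × (1 + 0.0590/12)^12 = 4,940 × 1.060622 = $5,239.47.
Effective yield on the $5,000 outlay: 5,239.47 / 5,000 − 1 = 0.047894 = 4.79%.

4.79%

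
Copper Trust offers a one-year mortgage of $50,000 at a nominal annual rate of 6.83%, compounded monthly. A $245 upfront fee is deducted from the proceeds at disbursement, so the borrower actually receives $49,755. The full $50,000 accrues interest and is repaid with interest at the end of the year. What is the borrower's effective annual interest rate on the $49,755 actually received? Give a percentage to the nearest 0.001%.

Amount owed after one year: 50,000 × (1 + 0.0683/12)^12 = 50,000 × 1.070479 = $53,523.96.
Effective rate on net proceeds: 53,523.96 / 49,755 − 1 = 0.075750 = 7.575%.

7.575%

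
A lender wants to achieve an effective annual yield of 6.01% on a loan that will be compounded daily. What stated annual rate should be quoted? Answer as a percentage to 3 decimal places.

5.837%

(1 + r/365)^365 − 1 = 0.0601, so 1 + r/365 = 1.0601^(1/365).
r/365 = 0.000160, so r = 0.058368 = 5.837%.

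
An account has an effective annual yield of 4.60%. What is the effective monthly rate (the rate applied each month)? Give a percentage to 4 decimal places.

0.3755%

The per-month rate i satisfies (1 + i)^12 = 1 + 0.0460.
i = 1.0460^(1/12) − 1 = 0.0037548 = 0.3755%.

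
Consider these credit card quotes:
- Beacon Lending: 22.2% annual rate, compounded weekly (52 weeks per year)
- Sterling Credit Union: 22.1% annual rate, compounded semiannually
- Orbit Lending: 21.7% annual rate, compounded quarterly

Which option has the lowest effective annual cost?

Sterling Credit Union

Beacon Lending: (1 + 0.222/52)^52 − 1 = 24.798%
Sterling Credit Union: (1 + 0.221/2)^2 − 1 = 23.321%
Orbit Lending: (1 + 0.217/4)^4 − 1 = 23.531%
The lowest effective annual rate is Sterling Credit Union at 23.321%.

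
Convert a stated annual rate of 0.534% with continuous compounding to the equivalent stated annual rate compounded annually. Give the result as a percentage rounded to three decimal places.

0.535%

EAR under continuous compounding: e^0.00534 − 1 = 0.005354.
Compounded annually, the equivalent nominal rate is the EAR itself: 0.535%.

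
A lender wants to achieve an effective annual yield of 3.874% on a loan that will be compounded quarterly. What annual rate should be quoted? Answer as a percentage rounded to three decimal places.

3.819%

(1 + r/4)^4 − 1 = 0.03874, so 1 + r/4 = 1.03874^(1/4).
r/4 = 0.009547, so r = 0.038190 = 3.819%.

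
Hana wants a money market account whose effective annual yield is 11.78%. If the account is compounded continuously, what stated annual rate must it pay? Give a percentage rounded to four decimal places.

11.1362%

Continuous: nominal r satisfies e^r − 1 = 0.1178.
r = ln(1 + 0.1178) = ln(1.1178) = 0.111362 = 11.1362%.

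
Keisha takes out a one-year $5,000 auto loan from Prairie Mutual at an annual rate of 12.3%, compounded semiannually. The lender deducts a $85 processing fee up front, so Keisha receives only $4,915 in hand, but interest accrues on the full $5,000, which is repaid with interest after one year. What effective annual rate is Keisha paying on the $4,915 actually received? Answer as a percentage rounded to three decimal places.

14.627%

Amount owed after one year: 5,000 × (1 + 0.123/2)^2 = 5,000 × 1.126782 = $5,633.91.
Effective rate on net proceeds: 5,633.91 / 4,915 − 1 = 0.146269 = 14.627%.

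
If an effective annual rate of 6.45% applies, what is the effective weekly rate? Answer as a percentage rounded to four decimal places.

0.1203%

The per-week rate i satisfies (1 + i)^52 = 1 + 0.0645.
i = 1.0645^(1/52) − 1 = 0.0012027 = 0.1203%.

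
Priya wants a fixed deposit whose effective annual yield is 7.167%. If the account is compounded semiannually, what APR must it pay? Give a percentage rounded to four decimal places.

(1 + r/2)^2 − 1 = 0.07167, so 1 + r/2 = 1.07167^(1/2).
r/2 = 0.035215, so r = 0.070430 = 7.0430%.

7.0430%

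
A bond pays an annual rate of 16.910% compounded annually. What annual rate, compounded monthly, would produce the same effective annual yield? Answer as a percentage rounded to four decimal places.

Compounded annually, EAR = nominal = 0.169100.
Solve (1 + r/12)^12 = 1.169100: r/12 = 1.169100^(1/12) − 1 = 0.013105, so r = 0.157256 = 15.7256%.

15.7256%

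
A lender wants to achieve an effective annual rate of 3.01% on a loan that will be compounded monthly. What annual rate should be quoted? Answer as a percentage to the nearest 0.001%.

2.969%

(1 + r/12)^12 − 1 = 0.0301, so 1 + r/12 = 1.0301^(1/12).
r/12 = 0.002474, so r = 0.029693 = 2.969%.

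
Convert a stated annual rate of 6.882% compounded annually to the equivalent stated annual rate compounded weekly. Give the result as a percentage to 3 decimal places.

Compounded annually, EAR = nominal = 0.068820.
Solve (1 + r/52)^52 = 1.068820: r/52 = 1.068820^(1/52) − 1 = 0.001281, so r = 0.066598 = 6.660%.

6.660%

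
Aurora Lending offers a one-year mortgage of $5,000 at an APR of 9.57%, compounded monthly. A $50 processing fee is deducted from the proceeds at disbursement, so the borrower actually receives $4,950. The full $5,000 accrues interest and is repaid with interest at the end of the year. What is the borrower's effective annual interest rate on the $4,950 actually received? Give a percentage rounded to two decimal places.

11.11%

Amount owed after one year: 5,000 × (1 + 0.0957/12)^12 = 5,000 × 1.100011 = $5,500.06.
Effective rate on net proceeds: 5,500.06 / 4,950 − 1 = 0.111122 = 11.11%.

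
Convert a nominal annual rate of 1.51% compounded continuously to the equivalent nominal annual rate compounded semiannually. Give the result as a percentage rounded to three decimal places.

EAR under continuous compounding: e^0.0151 − 1 = 0.015215.
Solve (1 + r/2)^2 = 1.015215: r/2 = 1.015215^(1/2) − 1 = 0.007579, so r = 0.015157 = 1.516%.

1.516%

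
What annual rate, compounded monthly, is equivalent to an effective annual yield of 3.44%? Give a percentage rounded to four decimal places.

(1 + r/12)^12 − 1 = 0.0344, so 1 + r/12 = 1.0344^(1/12).
r/12 = 0.002822, so r = 0.033869 = 3.3869%.

3.3869%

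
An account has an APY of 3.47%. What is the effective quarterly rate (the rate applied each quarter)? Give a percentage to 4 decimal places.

The per-quarter rate i satisfies (1 + i)^4 = 1 + 0.0347.
i = 1.0347^(1/4) − 1 = 0.0085643 = 0.8564%.

0.8564%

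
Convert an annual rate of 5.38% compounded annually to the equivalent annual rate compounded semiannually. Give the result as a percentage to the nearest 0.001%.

5.310%

Compounded annually, EAR = nominal = 0.053800.
Solve (1 + r/2)^2 = 1.053800: r/2 = 1.053800^(1/2) − 1 = 0.026548, so r = 0.053095 = 5.310%.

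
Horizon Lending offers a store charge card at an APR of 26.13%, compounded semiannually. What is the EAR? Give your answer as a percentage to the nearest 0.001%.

27.837%

EAR = (1 + 0.2613/2)^2 − 1.
= (1 + 0.130650)^2 − 1 = 1.278369 − 1 = 27.837%.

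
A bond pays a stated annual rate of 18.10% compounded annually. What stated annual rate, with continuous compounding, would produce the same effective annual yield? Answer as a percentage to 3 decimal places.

Compounded annually, EAR = nominal = 0.181000.
Equivalent continuous rate: r = ln(1 + 0.181000) = 0.166362 = 16.636%.

16.636%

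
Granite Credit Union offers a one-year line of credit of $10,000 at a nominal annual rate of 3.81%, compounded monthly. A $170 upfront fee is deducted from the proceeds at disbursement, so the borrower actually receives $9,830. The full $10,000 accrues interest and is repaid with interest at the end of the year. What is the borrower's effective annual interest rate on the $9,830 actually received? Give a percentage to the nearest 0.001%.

5.674%

Amount owed after one year: 10,000 × (1 + 0.0381/12)^12 = 10,000 × 1.038772 = $10,387.72.
Effective rate on net proceeds: 10,387.72 / 9,830 − 1 = 0.056737 = 5.674%.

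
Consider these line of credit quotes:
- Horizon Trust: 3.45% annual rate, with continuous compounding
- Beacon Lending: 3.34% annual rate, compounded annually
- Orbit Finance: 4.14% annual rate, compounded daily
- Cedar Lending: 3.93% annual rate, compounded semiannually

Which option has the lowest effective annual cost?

Horizon Trust: e^0.0345 − 1 = 3.510%
Beacon Lending: compounded annually, EAR = 3.340%
Orbit Finance: (1 + 0.0414/365)^365 − 1 = 4.227%
Cedar Lending: (1 + 0.0393/2)^2 − 1 = 3.969%
The lowest effective annual rate is Beacon Lending at 3.340%.

Beacon Lending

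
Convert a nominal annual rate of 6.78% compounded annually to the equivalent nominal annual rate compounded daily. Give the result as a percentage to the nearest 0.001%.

6.561%

Compounded annually, EAR = nominal = 0.067800.
Solve (1 + r/365)^365 = 1.067800: r/365 = 1.067800^(1/365) − 1 = 0.000180, so r = 0.065606 = 6.561%.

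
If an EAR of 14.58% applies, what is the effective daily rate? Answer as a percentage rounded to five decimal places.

The per-day rate i satisfies (1 + i)^365 = 1 + 0.1458.
i = 1.1458^(1/365) − 1 = 0.0003730 = 0.03730%.

0.03730%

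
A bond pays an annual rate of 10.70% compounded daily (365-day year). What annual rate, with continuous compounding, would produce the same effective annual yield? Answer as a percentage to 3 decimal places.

10.698%

EAR = (1 + 0.1070/365)^365 − 1 = 0.112917.
Equivalent continuous rate: r = ln(1 + 0.112917) = 0.106984 = 10.698%.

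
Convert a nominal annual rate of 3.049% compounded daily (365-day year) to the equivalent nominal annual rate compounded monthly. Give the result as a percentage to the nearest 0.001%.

3.053%

EAR = (1 + 0.03049/365)^365 − 1 = 0.030958.
Solve (1 + r/12)^12 = 1.030958: r/12 = 1.030958^(1/12) − 1 = 0.002544, so r = 0.030527 = 3.053%.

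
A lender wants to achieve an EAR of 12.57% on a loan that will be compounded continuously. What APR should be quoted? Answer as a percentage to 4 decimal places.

Continuous: nominal r satisfies e^r − 1 = 0.1257.
r = ln(1 + 0.1257) = ln(1.1257) = 0.118405 = 11.8405%.

11.8405%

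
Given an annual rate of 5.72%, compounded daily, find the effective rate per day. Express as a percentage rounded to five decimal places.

With a nominal annual rate compounded daily, the periodic rate is the nominal rate divided by 365.
i = 0.0572 / 365 = 0.0001567 = 0.01567%.

0.01567%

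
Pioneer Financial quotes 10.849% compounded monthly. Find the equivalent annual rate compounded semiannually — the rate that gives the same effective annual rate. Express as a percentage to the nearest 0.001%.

11.097%

EAR = (1 + 0.10849/12)^12 − 1 = 0.114051.
Solve (1 + r/2)^2 = 1.114051: r/2 = 1.114051^(1/2) − 1 = 0.055486, so r = 0.110972 = 11.097%.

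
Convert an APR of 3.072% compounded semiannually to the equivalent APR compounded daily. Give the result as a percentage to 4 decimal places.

EAR = (1 + 0.03072/2)^2 − 1 = 0.030956.
Solve (1 + r/365)^365 = 1.030956: r/365 = 1.030956^(1/365) − 1 = 0.000084, so r = 0.030488 = 3.0488%.

3.0488%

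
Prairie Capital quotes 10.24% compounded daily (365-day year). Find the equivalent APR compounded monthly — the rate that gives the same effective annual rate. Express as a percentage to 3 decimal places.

10.282%

EAR = (1 + 0.1024/365)^365 − 1 = 0.107811.
Solve (1 + r/12)^12 = 1.107811: r/12 = 1.107811^(1/12) − 1 = 0.008569, so r = 0.102824 = 10.282%.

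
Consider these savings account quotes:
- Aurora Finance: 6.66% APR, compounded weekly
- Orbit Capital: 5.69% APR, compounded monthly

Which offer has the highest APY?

Aurora Finance: (1 + 0.0666/52)^52 − 1 = 6.882%
Orbit Capital: (1 + 0.0569/12)^12 − 1 = 5.841%
The highest effective annual rate is Aurora Finance at 6.882%.

Aurora Finance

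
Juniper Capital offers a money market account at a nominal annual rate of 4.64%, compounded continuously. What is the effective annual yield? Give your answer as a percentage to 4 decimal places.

With continuous compounding, EAR = e^0.0464 − 1.
e^0.0464 = 1.047493, so EAR = 0.047493 = 4.7493%.

4.7493%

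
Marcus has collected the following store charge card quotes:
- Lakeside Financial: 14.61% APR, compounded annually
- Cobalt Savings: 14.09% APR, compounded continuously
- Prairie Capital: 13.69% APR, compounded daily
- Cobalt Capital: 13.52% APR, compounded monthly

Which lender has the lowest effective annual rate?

Lakeside Financial: compounded annually, EAR = 14.610%
Cobalt Savings: e^0.1409 − 1 = 15.131%
Prairie Capital: (1 + 0.1369/365)^365 − 1 = 14.668%
Cobalt Capital: (1 + 0.1352/12)^12 − 1 = 14.390%
The lowest effective annual rate is Cobalt Capital at 14.390%.

Cobalt Capital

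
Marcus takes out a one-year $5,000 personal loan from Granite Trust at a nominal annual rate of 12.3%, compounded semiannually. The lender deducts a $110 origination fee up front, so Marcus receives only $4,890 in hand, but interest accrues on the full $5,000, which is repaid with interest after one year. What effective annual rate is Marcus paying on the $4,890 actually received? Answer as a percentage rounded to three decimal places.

15.213%

Amount owed after one year: 5,000 × (1 + 0.123/2)^2 = 5,000 × 1.126782 = $5,633.91.
Effective rate on net proceeds: 5,633.91 / 4,890 − 1 = 0.152129 = 15.213%.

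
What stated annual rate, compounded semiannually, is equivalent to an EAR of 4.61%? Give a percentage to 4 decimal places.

(1 + r/2)^2 − 1 = 0.0461, so 1 + r/2 = 1.0461^(1/2).
r/2 = 0.022790, so r = 0.045581 = 4.5581%.

4.5581%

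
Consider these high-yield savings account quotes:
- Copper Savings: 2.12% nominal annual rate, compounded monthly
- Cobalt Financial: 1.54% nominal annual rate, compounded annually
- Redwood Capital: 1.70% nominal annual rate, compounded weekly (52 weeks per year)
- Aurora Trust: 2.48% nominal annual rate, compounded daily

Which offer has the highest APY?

Aurora Trust

Copper Savings: (1 + 0.0212/12)^12 − 1 = 2.141%
Cobalt Financial: compounded annually, EAR = 1.540%
Redwood Capital: (1 + 0.0170/52)^52 − 1 = 1.714%
Aurora Trust: (1 + 0.0248/365)^365 − 1 = 2.511%
The highest effective annual rate is Aurora Trust at 2.511%.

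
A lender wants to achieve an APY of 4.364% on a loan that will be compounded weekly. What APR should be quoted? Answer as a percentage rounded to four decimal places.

4.2732%

(1 + r/52)^52 − 1 = 0.04364, so 1 + r/52 = 1.04364^(1/52).
r/52 = 0.000822, so r = 0.042732 = 4.2732%.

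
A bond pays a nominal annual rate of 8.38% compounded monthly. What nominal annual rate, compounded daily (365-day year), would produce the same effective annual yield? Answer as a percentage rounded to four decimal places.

EAR = (1 + 0.0838/12)^12 − 1 = 0.087095.
Solve (1 + r/365)^365 = 1.087095: r/365 = 1.087095^(1/365) − 1 = 0.000229, so r = 0.083518 = 8.3518%.

8.3518%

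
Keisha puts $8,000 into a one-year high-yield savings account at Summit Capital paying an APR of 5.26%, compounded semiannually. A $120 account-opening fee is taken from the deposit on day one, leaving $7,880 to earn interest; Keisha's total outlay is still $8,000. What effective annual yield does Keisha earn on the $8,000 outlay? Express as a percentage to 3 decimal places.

Value after one year: 7,880 × (1 + 0.0526/2)^2 = 7,880 × 1.053292 = $8,299.94.
Effective yield on the $8,000 outlay: 8,299.94 / 8,000 − 1 = 0.037492 = 3.749%.

3.749%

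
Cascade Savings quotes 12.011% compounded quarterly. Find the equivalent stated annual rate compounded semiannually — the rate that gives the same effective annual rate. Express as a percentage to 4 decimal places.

12.1913%

EAR = (1 + 0.12011/4)^4 − 1 = 0.125629.
Solve (1 + r/2)^2 = 1.125629: r/2 = 1.125629^(1/2) − 1 = 0.060957, so r = 0.121913 = 12.1913%.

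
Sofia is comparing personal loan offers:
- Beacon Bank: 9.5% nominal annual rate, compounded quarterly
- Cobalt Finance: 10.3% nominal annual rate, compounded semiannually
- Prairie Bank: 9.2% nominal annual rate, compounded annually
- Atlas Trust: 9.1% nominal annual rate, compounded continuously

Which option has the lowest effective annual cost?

Prairie Bank

Beacon Bank: (1 + 0.095/4)^4 − 1 = 9.844%
Cobalt Finance: (1 + 0.103/2)^2 − 1 = 10.565%
Prairie Bank: compounded annually, EAR = 9.200%
Atlas Trust: e^0.091 − 1 = 9.527%
The lowest effective annual rate is Prairie Bank at 9.200%.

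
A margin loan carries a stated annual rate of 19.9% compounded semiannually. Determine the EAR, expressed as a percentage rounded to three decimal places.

EAR = (1 + 0.199/2)^2 − 1.
= (1 + 0.099500)^2 − 1 = 1.208900 − 1 = 20.890%.

20.890%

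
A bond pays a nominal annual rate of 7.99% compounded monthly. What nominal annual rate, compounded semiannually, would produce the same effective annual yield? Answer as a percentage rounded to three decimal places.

8.124%

EAR = (1 + 0.0799/12)^12 − 1 = 0.082892.
Solve (1 + r/2)^2 = 1.082892: r/2 = 1.082892^(1/2) − 1 = 0.040621, so r = 0.081242 = 8.124%.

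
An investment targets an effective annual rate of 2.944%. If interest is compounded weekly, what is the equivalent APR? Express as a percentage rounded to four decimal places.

2.9023%

(1 + r/52)^52 − 1 = 0.02944, so 1 + r/52 = 1.02944^(1/52).
r/52 = 0.000558, so r = 0.029023 = 2.9023%.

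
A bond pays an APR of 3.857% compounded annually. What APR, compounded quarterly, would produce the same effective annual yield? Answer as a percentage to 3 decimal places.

Compounded annually, EAR = nominal = 0.038570.
Solve (1 + r/4)^4 = 1.038570: r/4 = 1.038570^(1/4) − 1 = 0.009506, so r = 0.038024 = 3.802%.

3.802%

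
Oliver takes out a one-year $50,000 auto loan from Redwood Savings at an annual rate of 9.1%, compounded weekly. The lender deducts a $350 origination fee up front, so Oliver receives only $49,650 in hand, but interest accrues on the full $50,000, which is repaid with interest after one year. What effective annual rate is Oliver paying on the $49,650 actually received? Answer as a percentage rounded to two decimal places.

10.29%

Amount owed after one year: 50,000 × (1 + 0.091/52)^52 = 50,000 × 1.095182 = $54,759.09.
Effective rate on net proceeds: 54,759.09 / 49,650 − 1 = 0.102902 = 10.29%.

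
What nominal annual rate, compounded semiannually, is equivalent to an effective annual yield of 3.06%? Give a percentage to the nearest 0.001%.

(1 + r/2)^2 − 1 = 0.0306, so 1 + r/2 = 1.0306^(1/2).
r/2 = 0.015185, so r = 0.030369 = 3.037%.

3.037%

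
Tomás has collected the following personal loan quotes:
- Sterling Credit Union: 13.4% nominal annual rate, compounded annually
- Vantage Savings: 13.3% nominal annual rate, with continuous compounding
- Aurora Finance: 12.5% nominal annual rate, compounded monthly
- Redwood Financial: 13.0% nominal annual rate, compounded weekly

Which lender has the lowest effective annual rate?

Aurora Finance

Sterling Credit Union: compounded annually, EAR = 13.400%
Vantage Savings: e^0.133 − 1 = 14.225%
Aurora Finance: (1 + 0.125/12)^12 − 1 = 13.242%
Redwood Financial: (1 + 0.130/52)^52 − 1 = 13.864%
The lowest effective annual rate is Aurora Finance at 13.242%.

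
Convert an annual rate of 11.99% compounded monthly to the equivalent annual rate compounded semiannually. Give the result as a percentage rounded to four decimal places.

12.2935%

EAR = (1 + 0.1199/12)^12 − 1 = 0.126713.
Solve (1 + r/2)^2 = 1.126713: r/2 = 1.126713^(1/2) − 1 = 0.061468, so r = 0.122935 = 12.2935%.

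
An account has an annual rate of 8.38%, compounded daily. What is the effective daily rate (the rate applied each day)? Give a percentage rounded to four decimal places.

With a nominal annual rate compounded daily, the periodic rate is the nominal rate divided by 365.
i = 0.0838 / 365 = 0.0002296 = 0.0230%.

0.0230%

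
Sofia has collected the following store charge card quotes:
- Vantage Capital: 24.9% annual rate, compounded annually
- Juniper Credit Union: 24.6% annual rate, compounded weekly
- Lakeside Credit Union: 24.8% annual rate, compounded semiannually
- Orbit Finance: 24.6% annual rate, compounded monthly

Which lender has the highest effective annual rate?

Juniper Credit Union

Vantage Capital: compounded annually, EAR = 24.900%
Juniper Credit Union: (1 + 0.246/52)^52 − 1 = 27.816%
Lakeside Credit Union: (1 + 0.248/2)^2 − 1 = 26.338%
Orbit Finance: (1 + 0.246/12)^12 − 1 = 27.572%
The highest effective annual rate is Juniper Credit Union at 27.816%.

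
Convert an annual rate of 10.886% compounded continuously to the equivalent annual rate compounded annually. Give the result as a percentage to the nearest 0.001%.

EAR under continuous compounding: e^0.10886 − 1 = 0.115006.
Compounded annually, the equivalent nominal rate is the EAR itself: 11.501%.

11.501%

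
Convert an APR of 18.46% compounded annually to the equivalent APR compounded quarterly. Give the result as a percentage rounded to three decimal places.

17.304%

Compounded annually, EAR = nominal = 0.184600.
Solve (1 + r/4)^4 = 1.184600: r/4 = 1.184600^(1/4) − 1 = 0.043261, so r = 0.173044 = 17.304%.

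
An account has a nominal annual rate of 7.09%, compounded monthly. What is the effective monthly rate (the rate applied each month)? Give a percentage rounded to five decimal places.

With a nominal annual rate compounded monthly, the periodic rate is the nominal rate divided by 12.
i = 0.0709 / 12 = 0.0059083 = 0.59083%.

0.59083%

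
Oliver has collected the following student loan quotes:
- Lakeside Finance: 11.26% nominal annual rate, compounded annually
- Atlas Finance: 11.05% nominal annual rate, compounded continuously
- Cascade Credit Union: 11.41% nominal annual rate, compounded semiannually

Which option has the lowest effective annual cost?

Lakeside Finance

Lakeside Finance: compounded annually, EAR = 11.260%
Atlas Finance: e^0.1105 − 1 = 11.684%
Cascade Credit Union: (1 + 0.1141/2)^2 − 1 = 11.735%
The lowest effective annual rate is Lakeside Finance at 11.260%.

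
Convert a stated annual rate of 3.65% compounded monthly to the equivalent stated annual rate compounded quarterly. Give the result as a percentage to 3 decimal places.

3.661%

EAR = (1 + 0.0365/12)^12 − 1 = 0.037117.
Solve (1 + r/4)^4 = 1.037117: r/4 = 1.037117^(1/4) − 1 = 0.009153, so r = 0.036611 = 3.661%.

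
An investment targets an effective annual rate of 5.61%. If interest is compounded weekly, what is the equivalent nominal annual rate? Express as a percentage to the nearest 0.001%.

(1 + r/52)^52 − 1 = 0.0561, so 1 + r/52 = 1.0561^(1/52).
r/52 = 0.001050, so r = 0.054612 = 5.461%.

5.461%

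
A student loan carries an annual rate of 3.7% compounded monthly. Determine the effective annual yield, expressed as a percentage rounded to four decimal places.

3.7634%

EAR = (1 + 0.037/12)^12 − 1.
= (1 + 0.003083)^12 − 1 = 1.037634 − 1 = 3.7634%.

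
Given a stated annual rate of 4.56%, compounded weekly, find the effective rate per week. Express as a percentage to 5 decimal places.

0.08769%

With a nominal annual rate compounded weekly, the periodic rate is the nominal rate divided by 52.
i = 0.0456 / 52 = 0.0008769 = 0.08769%.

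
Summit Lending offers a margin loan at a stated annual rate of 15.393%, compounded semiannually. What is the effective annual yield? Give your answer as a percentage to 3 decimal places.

EAR = (1 + 0.15393/2)^2 − 1.
= (1 + 0.076965)^2 − 1 = 1.159854 − 1 = 15.985%.

15.985%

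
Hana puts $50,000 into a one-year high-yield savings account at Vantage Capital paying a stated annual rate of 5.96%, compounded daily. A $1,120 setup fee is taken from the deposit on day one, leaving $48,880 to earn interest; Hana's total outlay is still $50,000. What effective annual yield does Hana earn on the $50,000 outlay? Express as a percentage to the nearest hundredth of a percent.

Value after one year: 48,880 × (1 + 0.0596/365)^365 = 48,880 × 1.061407 = $51,881.56.
Effective yield on the $50,000 outlay: 51,881.56 / 50,000 − 1 = 0.037631 = 3.76%.

3.76%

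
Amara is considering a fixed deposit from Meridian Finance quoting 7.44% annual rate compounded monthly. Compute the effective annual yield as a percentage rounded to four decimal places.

EAR = (1 + 0.0744/12)^12 − 1.
= (1 + 0.006200)^12 − 1 = 1.076990 − 1 = 7.6990%.

7.6990%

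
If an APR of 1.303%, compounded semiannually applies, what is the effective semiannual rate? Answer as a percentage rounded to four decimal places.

With a nominal annual rate compounded semiannually, the periodic rate is the nominal rate divided by 2.
i = 0.01303 / 2 = 0.0065150 = 0.6515%.

0.6515%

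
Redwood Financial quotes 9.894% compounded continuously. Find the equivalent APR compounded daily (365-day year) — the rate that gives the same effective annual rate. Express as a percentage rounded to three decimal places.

9.895%

EAR under continuous compounding: e^0.09894 − 1 = 0.104000.
Solve (1 + r/365)^365 = 1.104000: r/365 = 1.104000^(1/365) − 1 = 0.000271, so r = 0.098953 = 9.895%.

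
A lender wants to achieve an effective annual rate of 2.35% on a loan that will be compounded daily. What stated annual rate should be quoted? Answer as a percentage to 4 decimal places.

2.3229%

(1 + r/365)^365 − 1 = 0.0235, so 1 + r/365 = 1.0235^(1/365).
r/365 = 0.000064, so r = 0.023229 = 2.3229%.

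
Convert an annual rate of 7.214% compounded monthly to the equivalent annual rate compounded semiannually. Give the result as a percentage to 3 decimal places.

7.323%

EAR = (1 + 0.07214/12)^12 − 1 = 0.074574.
Solve (1 + r/2)^2 = 1.074574: r/2 = 1.074574^(1/2) − 1 = 0.036616, so r = 0.073233 = 7.323%.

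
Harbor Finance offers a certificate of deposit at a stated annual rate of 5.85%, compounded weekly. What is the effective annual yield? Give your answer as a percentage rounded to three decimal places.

6.021%

EAR = (1 + 0.0585/52)^52 − 1.
= (1 + 0.001125)^52 − 1 = 1.060210 − 1 = 6.021%.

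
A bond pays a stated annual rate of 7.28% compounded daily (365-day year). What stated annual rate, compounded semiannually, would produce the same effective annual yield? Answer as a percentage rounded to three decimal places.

7.413%

EAR = (1 + 0.0728/365)^365 − 1 = 0.075508.
Solve (1 + r/2)^2 = 1.075508: r/2 = 1.075508^(1/2) − 1 = 0.037067, so r = 0.074134 = 7.413%.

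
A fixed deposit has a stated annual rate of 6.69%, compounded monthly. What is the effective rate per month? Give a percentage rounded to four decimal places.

With a nominal annual rate compounded monthly, the periodic rate is the nominal rate divided by 12.
i = 0.0669 / 12 = 0.0055750 = 0.5575%.

0.5575%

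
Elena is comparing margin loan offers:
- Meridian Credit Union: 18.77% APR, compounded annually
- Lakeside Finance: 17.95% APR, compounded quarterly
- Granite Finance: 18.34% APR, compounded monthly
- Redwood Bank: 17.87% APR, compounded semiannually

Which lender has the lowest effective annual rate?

Meridian Credit Union: compounded annually, EAR = 18.770%
Lakeside Finance: (1 + 0.1795/4)^4 − 1 = 19.195%
Granite Finance: (1 + 0.1834/12)^12 − 1 = 19.963%
Redwood Bank: (1 + 0.1787/2)^2 − 1 = 18.668%
The lowest effective annual rate is Redwood Bank at 18.668%.

Redwood Bank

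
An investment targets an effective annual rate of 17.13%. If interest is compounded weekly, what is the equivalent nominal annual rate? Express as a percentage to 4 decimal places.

15.8355%

(1 + r/52)^52 − 1 = 0.1713, so 1 + r/52 = 1.1713^(1/52).
r/52 = 0.003045, so r = 0.158355 = 15.8355%.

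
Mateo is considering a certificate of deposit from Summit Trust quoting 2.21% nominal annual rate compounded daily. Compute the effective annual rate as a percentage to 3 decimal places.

EAR = (1 + 0.0221/365)^365 − 1.
= 1.022345 − 1 = 2.235%.

2.235%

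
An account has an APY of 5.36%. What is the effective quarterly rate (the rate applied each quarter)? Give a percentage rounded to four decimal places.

1.3139%

The per-quarter rate i satisfies (1 + i)^4 = 1 + 0.0536.
i = 1.0536^(1/4) − 1 = 0.0131388 = 1.3139%.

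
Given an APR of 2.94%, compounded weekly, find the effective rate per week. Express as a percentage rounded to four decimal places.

0.0565%

With a nominal annual rate compounded weekly, the periodic rate is the nominal rate divided by 52.
i = 0.0294 / 52 = 0.0005654 = 0.0565%.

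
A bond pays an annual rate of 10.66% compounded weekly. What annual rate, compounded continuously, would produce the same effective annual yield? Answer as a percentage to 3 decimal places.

EAR = (1 + 0.1066/52)^52 − 1 = 0.112368.
Equivalent continuous rate: r = ln(1 + 0.112368) = 0.106491 = 10.649%.

10.649%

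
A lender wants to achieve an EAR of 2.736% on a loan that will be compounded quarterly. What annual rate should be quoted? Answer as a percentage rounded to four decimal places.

(1 + r/4)^4 − 1 = 0.02736, so 1 + r/4 = 1.02736^(1/4).
r/4 = 0.006771, so r = 0.027084 = 2.7084%.

2.7084%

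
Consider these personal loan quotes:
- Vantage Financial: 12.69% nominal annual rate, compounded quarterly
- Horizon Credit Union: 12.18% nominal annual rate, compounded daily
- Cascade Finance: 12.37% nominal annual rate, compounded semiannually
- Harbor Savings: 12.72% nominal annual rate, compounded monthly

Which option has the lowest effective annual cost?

Cascade Finance

Vantage Financial: (1 + 0.1269/4)^4 − 1 = 13.307%
Horizon Credit Union: (1 + 0.1218/365)^365 − 1 = 12.951%
Cascade Finance: (1 + 0.1237/2)^2 − 1 = 12.753%
Harbor Savings: (1 + 0.1272/12)^12 − 1 = 13.488%
The lowest effective annual rate is Cascade Finance at 12.753%.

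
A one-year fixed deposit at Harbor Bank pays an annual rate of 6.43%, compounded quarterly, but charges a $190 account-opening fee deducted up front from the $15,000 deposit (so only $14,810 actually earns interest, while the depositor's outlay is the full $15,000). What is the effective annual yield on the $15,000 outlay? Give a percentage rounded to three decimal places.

Value after one year: 14,810 × (1 + 0.0643/4)^4 = 14,810 × 1.065867 = $15,785.49.
Effective yield on the $15,000 outlay: 15,785.49 / 15,000 − 1 = 0.052366 = 5.237%.

5.237%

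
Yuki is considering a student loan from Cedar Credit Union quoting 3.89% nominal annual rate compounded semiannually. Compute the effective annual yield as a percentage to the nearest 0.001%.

3.928%

EAR = (1 + 0.0389/2)^2 − 1.
= 1.039278 − 1 = 3.928%.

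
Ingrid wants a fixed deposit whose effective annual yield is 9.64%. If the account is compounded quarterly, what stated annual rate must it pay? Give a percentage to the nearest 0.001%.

(1 + r/4)^4 − 1 = 0.0964, so 1 + r/4 = 1.0964^(1/4).
r/4 = 0.023275, so r = 0.093099 = 9.310%.

9.310%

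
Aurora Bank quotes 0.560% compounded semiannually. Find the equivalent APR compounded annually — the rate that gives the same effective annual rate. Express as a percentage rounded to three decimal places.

EAR = (1 + 0.00560/2)^2 − 1 = 0.005608.
Compounded annually, the equivalent nominal rate is the EAR itself: 0.561%.

0.561%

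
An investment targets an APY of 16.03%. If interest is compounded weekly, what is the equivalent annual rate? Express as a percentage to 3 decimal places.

14.889%

(1 + r/52)^52 − 1 = 0.1603, so 1 + r/52 = 1.1603^(1/52).
r/52 = 0.002863, so r = 0.148891 = 14.889%.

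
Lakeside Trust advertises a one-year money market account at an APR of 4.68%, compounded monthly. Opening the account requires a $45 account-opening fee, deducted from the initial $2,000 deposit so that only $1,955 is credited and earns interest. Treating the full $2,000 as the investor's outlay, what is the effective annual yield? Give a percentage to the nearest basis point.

Value after one year: 1,955 × (1 + 0.0468/12)^12 = 1,955 × 1.047817 = $2,048.48.
Effective yield on the $2,000 outlay: 2,048.48 / 2,000 − 1 = 0.024241 = 2.42%.

2.42%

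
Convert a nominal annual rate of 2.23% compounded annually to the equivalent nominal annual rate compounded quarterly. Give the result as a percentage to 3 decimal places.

Compounded annually, EAR = nominal = 0.022300.
Solve (1 + r/4)^4 = 1.022300: r/4 = 1.022300^(1/4) − 1 = 0.005529, so r = 0.022116 = 2.212%.

2.212%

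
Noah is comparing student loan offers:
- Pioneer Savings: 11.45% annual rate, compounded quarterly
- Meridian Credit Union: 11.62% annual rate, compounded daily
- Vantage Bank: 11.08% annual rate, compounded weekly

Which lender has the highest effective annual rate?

Pioneer Savings: (1 + 0.1145/4)^4 − 1 = 11.951%
Meridian Credit Union: (1 + 0.1162/365)^365 − 1 = 12.320%
Vantage Bank: (1 + 0.1108/52)^52 − 1 = 11.704%
The highest effective annual rate is Meridian Credit Union at 12.320%.

Meridian Credit Union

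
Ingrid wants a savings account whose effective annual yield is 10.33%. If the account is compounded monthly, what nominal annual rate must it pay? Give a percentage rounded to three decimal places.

9.871%

(1 + r/12)^12 − 1 = 0.1033, so 1 + r/12 = 1.1033^(1/12).
r/12 = 0.008226, so r = 0.098709 = 9.871%.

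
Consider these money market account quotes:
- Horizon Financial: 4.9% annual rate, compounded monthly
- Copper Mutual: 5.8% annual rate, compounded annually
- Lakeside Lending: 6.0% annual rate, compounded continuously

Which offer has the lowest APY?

Horizon Financial: (1 + 0.049/12)^12 − 1 = 5.012%
Copper Mutual: compounded annually, EAR = 5.800%
Lakeside Lending: e^0.060 − 1 = 6.184%
The lowest effective annual rate is Horizon Financial at 5.012%.

Horizon Financial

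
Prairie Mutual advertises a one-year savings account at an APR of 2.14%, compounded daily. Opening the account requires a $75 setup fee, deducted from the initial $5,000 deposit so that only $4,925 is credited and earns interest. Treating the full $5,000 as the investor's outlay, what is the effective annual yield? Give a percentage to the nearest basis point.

0.63%

Value after one year: 4,925 × (1 + 0.0214/365)^365 = 4,925 × 1.021630 = $5,031.53.
Effective yield on the $5,000 outlay: 5,031.53 / 5,000 − 1 = 0.006306 = 0.63%.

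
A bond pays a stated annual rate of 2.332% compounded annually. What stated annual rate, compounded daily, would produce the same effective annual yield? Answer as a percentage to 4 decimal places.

2.3053%

Compounded annually, EAR = nominal = 0.023320.
Solve (1 + r/365)^365 = 1.023320: r/365 = 1.023320^(1/365) − 1 = 0.000063, so r = 0.023053 = 2.3053%.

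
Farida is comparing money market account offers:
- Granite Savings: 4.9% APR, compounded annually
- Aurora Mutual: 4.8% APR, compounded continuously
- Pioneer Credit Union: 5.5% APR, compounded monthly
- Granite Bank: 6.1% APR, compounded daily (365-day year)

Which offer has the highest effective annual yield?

Granite Bank

Granite Savings: compounded annually, EAR = 4.900%
Aurora Mutual: e^0.048 − 1 = 4.917%
Pioneer Credit Union: (1 + 0.055/12)^12 − 1 = 5.641%
Granite Bank: (1 + 0.061/365)^365 − 1 = 6.289%
The highest effective annual rate is Granite Bank at 6.289%.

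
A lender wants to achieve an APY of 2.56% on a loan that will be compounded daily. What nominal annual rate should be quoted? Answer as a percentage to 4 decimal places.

(1 + r/365)^365 − 1 = 0.0256, so 1 + r/365 = 1.0256^(1/365).
r/365 = 0.000069, so r = 0.025279 = 2.5279%.

2.5279%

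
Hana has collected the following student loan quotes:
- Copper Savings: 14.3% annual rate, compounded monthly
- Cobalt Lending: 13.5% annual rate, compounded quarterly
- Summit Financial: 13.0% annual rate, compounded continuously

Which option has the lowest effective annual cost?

Copper Savings: (1 + 0.143/12)^12 − 1 = 15.275%
Cobalt Lending: (1 + 0.135/4)^4 − 1 = 14.199%
Summit Financial: e^0.130 − 1 = 13.883%
The lowest effective annual rate is Summit Financial at 13.883%.

Summit Financial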